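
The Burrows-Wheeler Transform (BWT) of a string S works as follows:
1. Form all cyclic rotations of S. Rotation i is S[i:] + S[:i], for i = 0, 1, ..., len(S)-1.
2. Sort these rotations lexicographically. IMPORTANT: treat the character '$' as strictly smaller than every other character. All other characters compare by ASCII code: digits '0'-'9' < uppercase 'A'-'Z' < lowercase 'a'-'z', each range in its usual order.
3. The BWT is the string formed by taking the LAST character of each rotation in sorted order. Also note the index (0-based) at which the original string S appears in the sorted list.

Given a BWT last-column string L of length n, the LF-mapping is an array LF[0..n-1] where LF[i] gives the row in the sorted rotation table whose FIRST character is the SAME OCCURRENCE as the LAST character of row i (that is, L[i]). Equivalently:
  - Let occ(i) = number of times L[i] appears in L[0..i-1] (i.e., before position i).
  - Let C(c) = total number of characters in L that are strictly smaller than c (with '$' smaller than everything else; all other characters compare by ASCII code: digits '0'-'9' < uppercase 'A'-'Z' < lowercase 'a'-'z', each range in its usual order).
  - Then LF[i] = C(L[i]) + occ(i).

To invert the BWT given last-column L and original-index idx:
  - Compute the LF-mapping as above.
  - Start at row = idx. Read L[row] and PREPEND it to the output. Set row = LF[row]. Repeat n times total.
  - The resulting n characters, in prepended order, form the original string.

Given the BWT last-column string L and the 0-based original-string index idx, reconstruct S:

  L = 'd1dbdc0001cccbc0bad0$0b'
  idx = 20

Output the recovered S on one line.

Answer: d0100d0cb01acbcbbdcc0d$

Derivation:
LF mapping: 19 7 20 10 21 14 1 2 3 8 15 16 17 11 18 4 12 9 22 5 0 6 13
Walk LF starting at row 20, prepending L[row]:
  step 1: row=20, L[20]='$', prepend. Next row=LF[20]=0
  step 2: row=0, L[0]='d', prepend. Next row=LF[0]=19
  step 3: row=19, L[19]='0', prepend. Next row=LF[19]=5
  step 4: row=5, L[5]='c', prepend. Next row=LF[5]=14
  step 5: row=14, L[14]='c', prepend. Next row=LF[14]=18
  step 6: row=18, L[18]='d', prepend. Next row=LF[18]=22
  step 7: row=22, L[22]='b', prepend. Next row=LF[22]=13
  step 8: row=13, L[13]='b', prepend. Next row=LF[13]=11
  step 9: row=11, L[11]='c', prepend. Next row=LF[11]=16
  step 10: row=16, L[16]='b', prepend. Next row=LF[16]=12
  step 11: row=12, L[12]='c', prepend. Next row=LF[12]=17
  step 12: row=17, L[17]='a', prepend. Next row=LF[17]=9
  step 13: row=9, L[9]='1', prepend. Next row=LF[9]=8
  step 14: row=8, L[8]='0', prepend. Next row=LF[8]=3
  step 15: row=3, L[3]='b', prepend. Next row=LF[3]=10
  step 16: row=10, L[10]='c', prepend. Next row=LF[10]=15
  step 17: row=15, L[15]='0', prepend. Next row=LF[15]=4
  step 18: row=4, L[4]='d', prepend. Next row=LF[4]=21
  step 19: row=21, L[21]='0', prepend. Next row=LF[21]=6
  step 20: row=6, L[6]='0', prepend. Next row=LF[6]=1
  step 21: row=1, L[1]='1', prepend. Next row=LF[1]=7
  step 22: row=7, L[7]='0', prepend. Next row=LF[7]=2
  step 23: row=2, L[2]='d', prepend. Next row=LF[2]=20
Reversed output: d0100d0cb01acbcbbdcc0d$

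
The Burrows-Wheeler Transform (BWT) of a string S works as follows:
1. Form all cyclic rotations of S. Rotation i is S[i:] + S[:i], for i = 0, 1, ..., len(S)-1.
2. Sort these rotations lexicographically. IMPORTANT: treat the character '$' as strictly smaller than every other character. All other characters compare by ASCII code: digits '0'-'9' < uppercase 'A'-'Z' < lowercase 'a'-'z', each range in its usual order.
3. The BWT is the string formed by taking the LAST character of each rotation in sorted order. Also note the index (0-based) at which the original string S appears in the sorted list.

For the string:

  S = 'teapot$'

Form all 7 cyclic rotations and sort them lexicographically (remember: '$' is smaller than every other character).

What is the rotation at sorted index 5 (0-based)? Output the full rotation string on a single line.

Answer: t$teapo

Derivation:
All 7 rotations (rotation i = S[i:]+S[:i]):
  rot[0] = teapot$
  rot[1] = eapot$t
  rot[2] = apot$te
  rot[3] = pot$tea
  rot[4] = ot$teap
  rot[5] = t$teapo
  rot[6] = $teapot
Sorted (with $ < everything):
  sorted[0] = $teapot
  sorted[1] = apot$te
  sorted[2] = eapot$t
  sorted[3] = ot$teap
  sorted[4] = pot$tea
  sorted[5] = t$teapo
  sorted[6] = teapot$
sorted[5] = t$teapo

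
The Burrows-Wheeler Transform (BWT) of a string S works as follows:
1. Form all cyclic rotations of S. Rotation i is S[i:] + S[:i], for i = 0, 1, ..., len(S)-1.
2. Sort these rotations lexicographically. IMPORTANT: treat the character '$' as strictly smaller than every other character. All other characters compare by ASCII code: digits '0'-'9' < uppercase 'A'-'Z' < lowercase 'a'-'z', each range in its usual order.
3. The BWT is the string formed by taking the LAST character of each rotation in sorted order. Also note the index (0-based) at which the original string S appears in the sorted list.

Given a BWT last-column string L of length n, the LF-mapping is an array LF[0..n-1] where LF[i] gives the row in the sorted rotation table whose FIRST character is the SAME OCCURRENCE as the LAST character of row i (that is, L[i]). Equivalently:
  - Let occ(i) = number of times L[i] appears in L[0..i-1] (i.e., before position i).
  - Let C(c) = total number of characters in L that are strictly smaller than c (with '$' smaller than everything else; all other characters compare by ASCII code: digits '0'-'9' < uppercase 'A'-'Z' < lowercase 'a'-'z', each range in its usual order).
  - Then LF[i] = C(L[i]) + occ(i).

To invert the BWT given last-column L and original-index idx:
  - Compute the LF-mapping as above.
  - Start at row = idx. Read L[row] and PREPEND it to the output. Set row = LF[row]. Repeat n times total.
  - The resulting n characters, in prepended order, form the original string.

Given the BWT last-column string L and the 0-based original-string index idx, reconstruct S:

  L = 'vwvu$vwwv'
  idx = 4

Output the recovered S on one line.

LF mapping: 2 6 3 1 0 4 7 8 5
Walk LF starting at row 4, prepending L[row]:
  step 1: row=4, L[4]='$', prepend. Next row=LF[4]=0
  step 2: row=0, L[0]='v', prepend. Next row=LF[0]=2
  step 3: row=2, L[2]='v', prepend. Next row=LF[2]=3
  step 4: row=3, L[3]='u', prepend. Next row=LF[3]=1
  step 5: row=1, L[1]='w', prepend. Next row=LF[1]=6
  step 6: row=6, L[6]='w', prepend. Next row=LF[6]=7
  step 7: row=7, L[7]='w', prepend. Next row=LF[7]=8
  step 8: row=8, L[8]='v', prepend. Next row=LF[8]=5
  step 9: row=5, L[5]='v', prepend. Next row=LF[5]=4
Reversed output: vvwwwuvv$

Answer: vvwwwuvv$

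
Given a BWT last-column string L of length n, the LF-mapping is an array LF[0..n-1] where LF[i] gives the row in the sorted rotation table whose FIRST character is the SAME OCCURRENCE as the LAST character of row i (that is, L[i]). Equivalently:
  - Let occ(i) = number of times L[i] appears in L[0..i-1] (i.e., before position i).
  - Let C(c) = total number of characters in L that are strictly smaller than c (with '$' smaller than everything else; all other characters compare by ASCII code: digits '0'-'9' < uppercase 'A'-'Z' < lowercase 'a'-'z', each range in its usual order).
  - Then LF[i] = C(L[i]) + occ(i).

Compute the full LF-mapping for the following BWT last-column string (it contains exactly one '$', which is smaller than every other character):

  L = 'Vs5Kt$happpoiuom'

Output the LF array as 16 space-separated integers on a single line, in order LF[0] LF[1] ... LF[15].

Char counts: '$':1, '5':1, 'K':1, 'V':1, 'a':1, 'h':1, 'i':1, 'm':1, 'o':2, 'p':3, 's':1, 't':1, 'u':1
C (first-col start): C('$')=0, C('5')=1, C('K')=2, C('V')=3, C('a')=4, C('h')=5, C('i')=6, C('m')=7, C('o')=8, C('p')=10, C('s')=13, C('t')=14, C('u')=15
L[0]='V': occ=0, LF[0]=C('V')+0=3+0=3
L[1]='s': occ=0, LF[1]=C('s')+0=13+0=13
L[2]='5': occ=0, LF[2]=C('5')+0=1+0=1
L[3]='K': occ=0, LF[3]=C('K')+0=2+0=2
L[4]='t': occ=0, LF[4]=C('t')+0=14+0=14
L[5]='$': occ=0, LF[5]=C('$')+0=0+0=0
L[6]='h': occ=0, LF[6]=C('h')+0=5+0=5
L[7]='a': occ=0, LF[7]=C('a')+0=4+0=4
L[8]='p': occ=0, LF[8]=C('p')+0=10+0=10
L[9]='p': occ=1, LF[9]=C('p')+1=10+1=11
L[10]='p': occ=2, LF[10]=C('p')+2=10+2=12
L[11]='o': occ=0, LF[11]=C('o')+0=8+0=8
L[12]='i': occ=0, LF[12]=C('i')+0=6+0=6
L[13]='u': occ=0, LF[13]=C('u')+0=15+0=15
L[14]='o': occ=1, LF[14]=C('o')+1=8+1=9
L[15]='m': occ=0, LF[15]=C('m')+0=7+0=7

Answer: 3 13 1 2 14 0 5 4 10 11 12 8 6 15 9 7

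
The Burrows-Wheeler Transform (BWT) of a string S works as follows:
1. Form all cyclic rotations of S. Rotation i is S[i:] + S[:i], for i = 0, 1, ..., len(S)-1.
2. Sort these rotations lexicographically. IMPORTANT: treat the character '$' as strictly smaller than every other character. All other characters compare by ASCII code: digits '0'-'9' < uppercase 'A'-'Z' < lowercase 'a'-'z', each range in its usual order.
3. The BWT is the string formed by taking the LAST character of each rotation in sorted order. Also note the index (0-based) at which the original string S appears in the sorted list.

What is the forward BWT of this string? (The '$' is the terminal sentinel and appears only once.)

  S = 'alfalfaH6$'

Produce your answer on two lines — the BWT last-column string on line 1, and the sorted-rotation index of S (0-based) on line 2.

Answer: 6Haff$llaa
5

Derivation:
All 10 rotations (rotation i = S[i:]+S[:i]):
  rot[0] = alfalfaH6$
  rot[1] = lfalfaH6$a
  rot[2] = falfaH6$al
  rot[3] = alfaH6$alf
  rot[4] = lfaH6$alfa
  rot[5] = faH6$alfal
  rot[6] = aH6$alfalf
  rot[7] = H6$alfalfa
  rot[8] = 6$alfalfaH
  rot[9] = $alfalfaH6
Sorted (with $ < everything):
  sorted[0] = $alfalfaH6  (last char: '6')
  sorted[1] = 6$alfalfaH  (last char: 'H')
  sorted[2] = H6$alfalfa  (last char: 'a')
  sorted[3] = aH6$alfalf  (last char: 'f')
  sorted[4] = alfaH6$alf  (last char: 'f')
  sorted[5] = alfalfaH6$  (last char: '$')
  sorted[6] = faH6$alfal  (last char: 'l')
  sorted[7] = falfaH6$al  (last char: 'l')
  sorted[8] = lfaH6$alfa  (last char: 'a')
  sorted[9] = lfalfaH6$a  (last char: 'a')
Last column: 6Haff$llaa
Original string S is at sorted index 5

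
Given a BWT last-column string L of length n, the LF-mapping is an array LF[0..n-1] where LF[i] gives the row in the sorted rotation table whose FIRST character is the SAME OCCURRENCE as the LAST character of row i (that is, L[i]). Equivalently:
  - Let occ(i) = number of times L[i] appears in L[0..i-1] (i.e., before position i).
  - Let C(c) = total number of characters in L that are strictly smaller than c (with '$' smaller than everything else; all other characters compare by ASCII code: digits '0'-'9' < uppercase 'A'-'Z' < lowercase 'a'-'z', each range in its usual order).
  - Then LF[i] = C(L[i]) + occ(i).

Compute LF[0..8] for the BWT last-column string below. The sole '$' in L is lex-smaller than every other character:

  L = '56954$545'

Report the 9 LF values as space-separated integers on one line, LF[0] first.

Answer: 3 7 8 4 1 0 5 2 6

Derivation:
Char counts: '$':1, '4':2, '5':4, '6':1, '9':1
C (first-col start): C('$')=0, C('4')=1, C('5')=3, C('6')=7, C('9')=8
L[0]='5': occ=0, LF[0]=C('5')+0=3+0=3
L[1]='6': occ=0, LF[1]=C('6')+0=7+0=7
L[2]='9': occ=0, LF[2]=C('9')+0=8+0=8
L[3]='5': occ=1, LF[3]=C('5')+1=3+1=4
L[4]='4': occ=0, LF[4]=C('4')+0=1+0=1
L[5]='$': occ=0, LF[5]=C('$')+0=0+0=0
L[6]='5': occ=2, LF[6]=C('5')+2=3+2=5
L[7]='4': occ=1, LF[7]=C('4')+1=1+1=2
L[8]='5': occ=3, LF[8]=C('5')+3=3+3=6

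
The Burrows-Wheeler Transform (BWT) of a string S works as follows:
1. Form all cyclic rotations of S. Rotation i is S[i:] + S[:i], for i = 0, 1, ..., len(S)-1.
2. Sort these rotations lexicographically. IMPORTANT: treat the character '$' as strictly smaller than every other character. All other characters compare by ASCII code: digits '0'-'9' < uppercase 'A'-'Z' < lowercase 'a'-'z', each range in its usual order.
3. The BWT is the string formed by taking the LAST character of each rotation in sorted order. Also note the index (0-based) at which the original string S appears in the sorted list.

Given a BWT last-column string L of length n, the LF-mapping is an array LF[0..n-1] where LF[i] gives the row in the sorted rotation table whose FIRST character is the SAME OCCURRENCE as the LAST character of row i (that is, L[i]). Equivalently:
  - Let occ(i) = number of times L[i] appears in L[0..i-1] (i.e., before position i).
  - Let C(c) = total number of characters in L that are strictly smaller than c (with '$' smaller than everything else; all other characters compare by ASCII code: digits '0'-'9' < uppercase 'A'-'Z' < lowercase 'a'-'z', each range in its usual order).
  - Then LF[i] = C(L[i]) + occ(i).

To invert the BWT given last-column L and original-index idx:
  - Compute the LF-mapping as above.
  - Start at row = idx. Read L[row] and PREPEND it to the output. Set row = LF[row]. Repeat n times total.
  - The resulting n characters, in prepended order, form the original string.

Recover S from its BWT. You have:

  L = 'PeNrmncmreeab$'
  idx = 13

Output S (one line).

LF mapping: 2 6 1 12 9 11 5 10 13 7 8 3 4 0
Walk LF starting at row 13, prepending L[row]:
  step 1: row=13, L[13]='$', prepend. Next row=LF[13]=0
  step 2: row=0, L[0]='P', prepend. Next row=LF[0]=2
  step 3: row=2, L[2]='N', prepend. Next row=LF[2]=1
  step 4: row=1, L[1]='e', prepend. Next row=LF[1]=6
  step 5: row=6, L[6]='c', prepend. Next row=LF[6]=5
  step 6: row=5, L[5]='n', prepend. Next row=LF[5]=11
  step 7: row=11, L[11]='a', prepend. Next row=LF[11]=3
  step 8: row=3, L[3]='r', prepend. Next row=LF[3]=12
  step 9: row=12, L[12]='b', prepend. Next row=LF[12]=4
  step 10: row=4, L[4]='m', prepend. Next row=LF[4]=9
  step 11: row=9, L[9]='e', prepend. Next row=LF[9]=7
  step 12: row=7, L[7]='m', prepend. Next row=LF[7]=10
  step 13: row=10, L[10]='e', prepend. Next row=LF[10]=8
  step 14: row=8, L[8]='r', prepend. Next row=LF[8]=13
Reversed output: remembranceNP$

Answer: remembranceNP$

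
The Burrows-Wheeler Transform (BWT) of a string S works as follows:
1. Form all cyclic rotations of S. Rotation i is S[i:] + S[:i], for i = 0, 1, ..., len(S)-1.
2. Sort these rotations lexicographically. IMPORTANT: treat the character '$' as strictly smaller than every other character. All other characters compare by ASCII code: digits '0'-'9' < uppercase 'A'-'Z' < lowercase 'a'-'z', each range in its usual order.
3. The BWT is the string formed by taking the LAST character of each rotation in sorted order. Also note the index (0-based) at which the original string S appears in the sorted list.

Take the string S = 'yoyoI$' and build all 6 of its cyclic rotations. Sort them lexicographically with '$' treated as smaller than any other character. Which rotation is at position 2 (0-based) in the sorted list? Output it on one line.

Answer: oI$yoy

Derivation:
All 6 rotations (rotation i = S[i:]+S[:i]):
  rot[0] = yoyoI$
  rot[1] = oyoI$y
  rot[2] = yoI$yo
  rot[3] = oI$yoy
  rot[4] = I$yoyo
  rot[5] = $yoyoI
Sorted (with $ < everything):
  sorted[0] = $yoyoI
  sorted[1] = I$yoyo
  sorted[2] = oI$yoy
  sorted[3] = oyoI$y
  sorted[4] = yoI$yo
  sorted[5] = yoyoI$
sorted[2] = oI$yoy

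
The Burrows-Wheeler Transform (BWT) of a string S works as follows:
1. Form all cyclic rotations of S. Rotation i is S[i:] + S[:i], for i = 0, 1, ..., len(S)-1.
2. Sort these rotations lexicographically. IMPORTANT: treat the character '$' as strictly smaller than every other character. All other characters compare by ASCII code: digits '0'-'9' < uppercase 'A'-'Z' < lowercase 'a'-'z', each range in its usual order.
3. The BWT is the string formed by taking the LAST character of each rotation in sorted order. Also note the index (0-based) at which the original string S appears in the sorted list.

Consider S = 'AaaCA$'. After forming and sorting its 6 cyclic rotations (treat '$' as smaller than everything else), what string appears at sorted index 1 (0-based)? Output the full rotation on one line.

All 6 rotations (rotation i = S[i:]+S[:i]):
  rot[0] = AaaCA$
  rot[1] = aaCA$A
  rot[2] = aCA$Aa
  rot[3] = CA$Aaa
  rot[4] = A$AaaC
  rot[5] = $AaaCA
Sorted (with $ < everything):
  sorted[0] = $AaaCA
  sorted[1] = A$AaaC
  sorted[2] = AaaCA$
  sorted[3] = CA$Aaa
  sorted[4] = aCA$Aa
  sorted[5] = aaCA$A
sorted[1] = A$AaaC

Answer: A$AaaC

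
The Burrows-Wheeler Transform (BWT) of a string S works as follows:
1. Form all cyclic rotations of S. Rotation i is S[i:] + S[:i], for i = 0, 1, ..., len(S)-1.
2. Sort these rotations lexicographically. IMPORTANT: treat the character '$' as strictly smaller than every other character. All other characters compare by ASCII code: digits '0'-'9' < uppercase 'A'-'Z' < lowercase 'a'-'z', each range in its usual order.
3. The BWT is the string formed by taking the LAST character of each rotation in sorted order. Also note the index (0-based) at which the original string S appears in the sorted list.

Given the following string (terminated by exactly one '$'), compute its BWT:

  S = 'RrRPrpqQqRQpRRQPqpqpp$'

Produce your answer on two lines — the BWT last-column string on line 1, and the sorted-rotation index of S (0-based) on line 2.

All 22 rotations (rotation i = S[i:]+S[:i]):
  rot[0] = RrRPrpqQqRQpRRQPqpqpp$
  rot[1] = rRPrpqQqRQpRRQPqpqpp$R
  rot[2] = RPrpqQqRQpRRQPqpqpp$Rr
  rot[3] = PrpqQqRQpRRQPqpqpp$RrR
  rot[4] = rpqQqRQpRRQPqpqpp$RrRP
  rot[5] = pqQqRQpRRQPqpqpp$RrRPr
  rot[6] = qQqRQpRRQPqpqpp$RrRPrp
  rot[7] = QqRQpRRQPqpqpp$RrRPrpq
  rot[8] = qRQpRRQPqpqpp$RrRPrpqQ
  rot[9] = RQpRRQPqpqpp$RrRPrpqQq
  rot[10] = QpRRQPqpqpp$RrRPrpqQqR
  rot[11] = pRRQPqpqpp$RrRPrpqQqRQ
  rot[12] = RRQPqpqpp$RrRPrpqQqRQp
  rot[13] = RQPqpqpp$RrRPrpqQqRQpR
  rot[14] = QPqpqpp$RrRPrpqQqRQpRR
  rot[15] = Pqpqpp$RrRPrpqQqRQpRRQ
  rot[16] = qpqpp$RrRPrpqQqRQpRRQP
  rot[17] = pqpp$RrRPrpqQqRQpRRQPq
  rot[18] = qpp$RrRPrpqQqRQpRRQPqp
  rot[19] = pp$RrRPrpqQqRQpRRQPqpq
  rot[20] = p$RrRPrpqQqRQpRRQPqpqp
  rot[21] = $RrRPrpqQqRQpRRQPqpqpp
Sorted (with $ < everything):
  sorted[0] = $RrRPrpqQqRQpRRQPqpqpp  (last char: 'p')
  sorted[1] = Pqpqpp$RrRPrpqQqRQpRRQ  (last char: 'Q')
  sorted[2] = PrpqQqRQpRRQPqpqpp$RrR  (last char: 'R')
  sorted[3] = QPqpqpp$RrRPrpqQqRQpRR  (last char: 'R')
  sorted[4] = QpRRQPqpqpp$RrRPrpqQqR  (last char: 'R')
  sorted[5] = QqRQpRRQPqpqpp$RrRPrpq  (last char: 'q')
  sorted[6] = RPrpqQqRQpRRQPqpqpp$Rr  (last char: 'r')
  sorted[7] = RQPqpqpp$RrRPrpqQqRQpR  (last char: 'R')
  sorted[8] = RQpRRQPqpqpp$RrRPrpqQq  (last char: 'q')
  sorted[9] = RRQPqpqpp$RrRPrpqQqRQp  (last char: 'p')
  sorted[10] = RrRPrpqQqRQpRRQPqpqpp$  (last char: '$')
  sorted[11] = p$RrRPrpqQqRQpRRQPqpqp  (last char: 'p')
  sorted[12] = pRRQPqpqpp$RrRPrpqQqRQ  (last char: 'Q')
  sorted[13] = pp$RrRPrpqQqRQpRRQPqpq  (last char: 'q')
  sorted[14] = pqQqRQpRRQPqpqpp$RrRPr  (last char: 'r')
  sorted[15] = pqpp$RrRPrpqQqRQpRRQPq  (last char: 'q')
  sorted[16] = qQqRQpRRQPqpqpp$RrRPrp  (last char: 'p')
  sorted[17] = qRQpRRQPqpqpp$RrRPrpqQ  (last char: 'Q')
  sorted[18] = qpp$RrRPrpqQqRQpRRQPqp  (last char: 'p')
  sorted[19] = qpqpp$RrRPrpqQqRQpRRQP  (last char: 'P')
  sorted[20] = rRPrpqQqRQpRRQPqpqpp$R  (last char: 'R')
  sorted[21] = rpqQqRQpRRQPqpqpp$RrRP  (last char: 'P')
Last column: pQRRRqrRqp$pQqrqpQpPRP
Original string S is at sorted index 10

Answer: pQRRRqrRqp$pQqrqpQpPRP
10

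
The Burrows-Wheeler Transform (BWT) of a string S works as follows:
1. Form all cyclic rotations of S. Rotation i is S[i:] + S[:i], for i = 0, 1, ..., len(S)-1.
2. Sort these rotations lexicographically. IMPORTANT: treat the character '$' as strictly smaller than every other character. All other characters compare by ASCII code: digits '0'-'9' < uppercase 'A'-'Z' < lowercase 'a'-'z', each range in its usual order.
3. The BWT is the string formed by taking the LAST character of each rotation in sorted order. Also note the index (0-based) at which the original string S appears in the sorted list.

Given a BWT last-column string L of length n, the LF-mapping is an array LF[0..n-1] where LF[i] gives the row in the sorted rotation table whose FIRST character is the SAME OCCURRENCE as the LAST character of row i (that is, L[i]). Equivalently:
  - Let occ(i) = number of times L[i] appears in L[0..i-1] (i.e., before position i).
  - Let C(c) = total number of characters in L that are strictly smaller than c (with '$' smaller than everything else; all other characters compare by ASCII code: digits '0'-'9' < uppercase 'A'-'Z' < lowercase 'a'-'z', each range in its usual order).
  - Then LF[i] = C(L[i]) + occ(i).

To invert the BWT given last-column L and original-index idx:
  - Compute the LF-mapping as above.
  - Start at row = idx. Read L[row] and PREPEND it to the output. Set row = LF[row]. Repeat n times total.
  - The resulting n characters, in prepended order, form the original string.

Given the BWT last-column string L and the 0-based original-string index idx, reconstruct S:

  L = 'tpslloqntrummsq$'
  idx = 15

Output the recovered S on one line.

LF mapping: 13 7 11 1 2 6 8 5 14 10 15 3 4 12 9 0
Walk LF starting at row 15, prepending L[row]:
  step 1: row=15, L[15]='$', prepend. Next row=LF[15]=0
  step 2: row=0, L[0]='t', prepend. Next row=LF[0]=13
  step 3: row=13, L[13]='s', prepend. Next row=LF[13]=12
  step 4: row=12, L[12]='m', prepend. Next row=LF[12]=4
  step 5: row=4, L[4]='l', prepend. Next row=LF[4]=2
  step 6: row=2, L[2]='s', prepend. Next row=LF[2]=11
  step 7: row=11, L[11]='m', prepend. Next row=LF[11]=3
  step 8: row=3, L[3]='l', prepend. Next row=LF[3]=1
  step 9: row=1, L[1]='p', prepend. Next row=LF[1]=7
  step 10: row=7, L[7]='n', prepend. Next row=LF[7]=5
  step 11: row=5, L[5]='o', prepend. Next row=LF[5]=6
  step 12: row=6, L[6]='q', prepend. Next row=LF[6]=8
  step 13: row=8, L[8]='t', prepend. Next row=LF[8]=14
  step 14: row=14, L[14]='q', prepend. Next row=LF[14]=9
  step 15: row=9, L[9]='r', prepend. Next row=LF[9]=10
  step 16: row=10, L[10]='u', prepend. Next row=LF[10]=15
Reversed output: urqtqonplmslmst$

Answer: urqtqonplmslmst$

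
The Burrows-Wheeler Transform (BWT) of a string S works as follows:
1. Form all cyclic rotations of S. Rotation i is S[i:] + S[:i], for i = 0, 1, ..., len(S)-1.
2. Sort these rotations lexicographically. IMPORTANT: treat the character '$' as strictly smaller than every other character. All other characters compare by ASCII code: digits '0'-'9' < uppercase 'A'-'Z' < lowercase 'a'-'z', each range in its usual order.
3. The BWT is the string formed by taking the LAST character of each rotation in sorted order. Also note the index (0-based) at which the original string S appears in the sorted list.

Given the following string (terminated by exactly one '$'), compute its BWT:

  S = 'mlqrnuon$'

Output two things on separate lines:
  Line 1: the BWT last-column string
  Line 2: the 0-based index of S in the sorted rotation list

All 9 rotations (rotation i = S[i:]+S[:i]):
  rot[0] = mlqrnuon$
  rot[1] = lqrnuon$m
  rot[2] = qrnuon$ml
  rot[3] = rnuon$mlq
  rot[4] = nuon$mlqr
  rot[5] = uon$mlqrn
  rot[6] = on$mlqrnu
  rot[7] = n$mlqrnuo
  rot[8] = $mlqrnuon
Sorted (with $ < everything):
  sorted[0] = $mlqrnuon  (last char: 'n')
  sorted[1] = lqrnuon$m  (last char: 'm')
  sorted[2] = mlqrnuon$  (last char: '$')
  sorted[3] = n$mlqrnuo  (last char: 'o')
  sorted[4] = nuon$mlqr  (last char: 'r')
  sorted[5] = on$mlqrnu  (last char: 'u')
  sorted[6] = qrnuon$ml  (last char: 'l')
  sorted[7] = rnuon$mlq  (last char: 'q')
  sorted[8] = uon$mlqrn  (last char: 'n')
Last column: nm$orulqn
Original string S is at sorted index 2

Answer: nm$orulqn
2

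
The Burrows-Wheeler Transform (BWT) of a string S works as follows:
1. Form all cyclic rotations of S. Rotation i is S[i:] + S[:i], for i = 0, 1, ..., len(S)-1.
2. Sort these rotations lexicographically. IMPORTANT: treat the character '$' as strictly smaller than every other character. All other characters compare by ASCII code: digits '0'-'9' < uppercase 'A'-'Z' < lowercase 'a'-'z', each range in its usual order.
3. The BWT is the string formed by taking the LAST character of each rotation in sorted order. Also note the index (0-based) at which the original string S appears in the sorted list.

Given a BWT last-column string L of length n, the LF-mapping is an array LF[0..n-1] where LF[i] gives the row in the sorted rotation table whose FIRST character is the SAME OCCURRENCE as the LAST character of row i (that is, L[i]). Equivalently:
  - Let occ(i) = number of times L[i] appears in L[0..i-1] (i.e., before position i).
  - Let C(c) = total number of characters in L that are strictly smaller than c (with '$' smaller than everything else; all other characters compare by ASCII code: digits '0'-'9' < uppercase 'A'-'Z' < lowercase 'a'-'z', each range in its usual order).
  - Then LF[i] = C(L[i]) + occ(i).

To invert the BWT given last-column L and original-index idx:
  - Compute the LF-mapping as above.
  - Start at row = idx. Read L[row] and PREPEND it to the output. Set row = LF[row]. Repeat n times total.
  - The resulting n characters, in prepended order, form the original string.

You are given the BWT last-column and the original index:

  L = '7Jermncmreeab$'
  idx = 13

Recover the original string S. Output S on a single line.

LF mapping: 1 2 6 12 9 11 5 10 13 7 8 3 4 0
Walk LF starting at row 13, prepending L[row]:
  step 1: row=13, L[13]='$', prepend. Next row=LF[13]=0
  step 2: row=0, L[0]='7', prepend. Next row=LF[0]=1
  step 3: row=1, L[1]='J', prepend. Next row=LF[1]=2
  step 4: row=2, L[2]='e', prepend. Next row=LF[2]=6
  step 5: row=6, L[6]='c', prepend. Next row=LF[6]=5
  step 6: row=5, L[5]='n', prepend. Next row=LF[5]=11
  step 7: row=11, L[11]='a', prepend. Next row=LF[11]=3
  step 8: row=3, L[3]='r', prepend. Next row=LF[3]=12
  step 9: row=12, L[12]='b', prepend. Next row=LF[12]=4
  step 10: row=4, L[4]='m', prepend. Next row=LF[4]=9
  step 11: row=9, L[9]='e', prepend. Next row=LF[9]=7
  step 12: row=7, L[7]='m', prepend. Next row=LF[7]=10
  step 13: row=10, L[10]='e', prepend. Next row=LF[10]=8
  step 14: row=8, L[8]='r', prepend. Next row=LF[8]=13
Reversed output: remembranceJ7$

Answer: remembranceJ7$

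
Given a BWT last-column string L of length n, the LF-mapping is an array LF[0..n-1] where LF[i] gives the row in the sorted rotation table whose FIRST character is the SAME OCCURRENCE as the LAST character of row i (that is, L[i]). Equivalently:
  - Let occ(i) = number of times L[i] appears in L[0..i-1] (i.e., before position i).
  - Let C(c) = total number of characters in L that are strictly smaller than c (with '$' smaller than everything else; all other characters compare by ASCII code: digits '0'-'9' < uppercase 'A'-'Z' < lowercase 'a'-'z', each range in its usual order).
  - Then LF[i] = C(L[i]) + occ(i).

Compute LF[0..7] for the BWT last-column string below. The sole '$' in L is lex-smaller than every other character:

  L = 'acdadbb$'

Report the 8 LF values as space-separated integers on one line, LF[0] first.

Answer: 1 5 6 2 7 3 4 0

Derivation:
Char counts: '$':1, 'a':2, 'b':2, 'c':1, 'd':2
C (first-col start): C('$')=0, C('a')=1, C('b')=3, C('c')=5, C('d')=6
L[0]='a': occ=0, LF[0]=C('a')+0=1+0=1
L[1]='c': occ=0, LF[1]=C('c')+0=5+0=5
L[2]='d': occ=0, LF[2]=C('d')+0=6+0=6
L[3]='a': occ=1, LF[3]=C('a')+1=1+1=2
L[4]='d': occ=1, LF[4]=C('d')+1=6+1=7
L[5]='b': occ=0, LF[5]=C('b')+0=3+0=3
L[6]='b': occ=1, LF[6]=C('b')+1=3+1=4
L[7]='$': occ=0, LF[7]=C('$')+0=0+0=0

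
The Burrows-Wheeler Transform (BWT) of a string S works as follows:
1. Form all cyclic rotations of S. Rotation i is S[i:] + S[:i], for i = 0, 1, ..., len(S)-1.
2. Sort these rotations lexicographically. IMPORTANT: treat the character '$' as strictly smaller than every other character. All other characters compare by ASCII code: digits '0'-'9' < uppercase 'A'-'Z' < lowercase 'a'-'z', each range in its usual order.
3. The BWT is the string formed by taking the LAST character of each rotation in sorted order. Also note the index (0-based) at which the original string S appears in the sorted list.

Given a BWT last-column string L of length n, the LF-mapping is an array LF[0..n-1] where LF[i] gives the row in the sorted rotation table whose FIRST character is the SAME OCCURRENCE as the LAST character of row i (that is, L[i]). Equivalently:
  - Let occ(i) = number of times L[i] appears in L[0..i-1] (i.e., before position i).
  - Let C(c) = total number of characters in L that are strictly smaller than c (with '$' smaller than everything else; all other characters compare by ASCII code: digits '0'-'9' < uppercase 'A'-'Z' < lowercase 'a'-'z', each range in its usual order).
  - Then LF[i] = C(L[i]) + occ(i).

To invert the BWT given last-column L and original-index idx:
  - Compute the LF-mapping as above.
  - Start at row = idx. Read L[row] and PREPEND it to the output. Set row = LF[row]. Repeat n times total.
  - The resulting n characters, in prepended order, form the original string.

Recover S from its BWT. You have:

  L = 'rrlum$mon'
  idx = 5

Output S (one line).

Answer: orlmnumr$

Derivation:
LF mapping: 6 7 1 8 2 0 3 5 4
Walk LF starting at row 5, prepending L[row]:
  step 1: row=5, L[5]='$', prepend. Next row=LF[5]=0
  step 2: row=0, L[0]='r', prepend. Next row=LF[0]=6
  step 3: row=6, L[6]='m', prepend. Next row=LF[6]=3
  step 4: row=3, L[3]='u', prepend. Next row=LF[3]=8
  step 5: row=8, L[8]='n', prepend. Next row=LF[8]=4
  step 6: row=4, L[4]='m', prepend. Next row=LF[4]=2
  step 7: row=2, L[2]='l', prepend. Next row=LF[2]=1
  step 8: row=1, L[1]='r', prepend. Next row=LF[1]=7
  step 9: row=7, L[7]='o', prepend. Next row=LF[7]=5
Reversed output: orlmnumr$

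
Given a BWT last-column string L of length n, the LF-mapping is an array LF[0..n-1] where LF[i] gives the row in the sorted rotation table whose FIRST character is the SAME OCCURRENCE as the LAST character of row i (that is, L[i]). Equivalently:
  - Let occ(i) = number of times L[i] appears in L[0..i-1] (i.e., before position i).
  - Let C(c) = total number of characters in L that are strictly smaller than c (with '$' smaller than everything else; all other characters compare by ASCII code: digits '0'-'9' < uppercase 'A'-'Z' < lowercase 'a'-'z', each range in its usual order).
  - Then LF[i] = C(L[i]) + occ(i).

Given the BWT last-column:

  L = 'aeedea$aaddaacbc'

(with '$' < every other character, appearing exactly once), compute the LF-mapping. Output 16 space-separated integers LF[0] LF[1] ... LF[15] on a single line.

Char counts: '$':1, 'a':6, 'b':1, 'c':2, 'd':3, 'e':3
C (first-col start): C('$')=0, C('a')=1, C('b')=7, C('c')=8, C('d')=10, C('e')=13
L[0]='a': occ=0, LF[0]=C('a')+0=1+0=1
L[1]='e': occ=0, LF[1]=C('e')+0=13+0=13
L[2]='e': occ=1, LF[2]=C('e')+1=13+1=14
L[3]='d': occ=0, LF[3]=C('d')+0=10+0=10
L[4]='e': occ=2, LF[4]=C('e')+2=13+2=15
L[5]='a': occ=1, LF[5]=C('a')+1=1+1=2
L[6]='$': occ=0, LF[6]=C('$')+0=0+0=0
L[7]='a': occ=2, LF[7]=C('a')+2=1+2=3
L[8]='a': occ=3, LF[8]=C('a')+3=1+3=4
L[9]='d': occ=1, LF[9]=C('d')+1=10+1=11
L[10]='d': occ=2, LF[10]=C('d')+2=10+2=12
L[11]='a': occ=4, LF[11]=C('a')+4=1+4=5
L[12]='a': occ=5, LF[12]=C('a')+5=1+5=6
L[13]='c': occ=0, LF[13]=C('c')+0=8+0=8
L[14]='b': occ=0, LF[14]=C('b')+0=7+0=7
L[15]='c': occ=1, LF[15]=C('c')+1=8+1=9

Answer: 1 13 14 10 15 2 0 3 4 11 12 5 6 8 7 9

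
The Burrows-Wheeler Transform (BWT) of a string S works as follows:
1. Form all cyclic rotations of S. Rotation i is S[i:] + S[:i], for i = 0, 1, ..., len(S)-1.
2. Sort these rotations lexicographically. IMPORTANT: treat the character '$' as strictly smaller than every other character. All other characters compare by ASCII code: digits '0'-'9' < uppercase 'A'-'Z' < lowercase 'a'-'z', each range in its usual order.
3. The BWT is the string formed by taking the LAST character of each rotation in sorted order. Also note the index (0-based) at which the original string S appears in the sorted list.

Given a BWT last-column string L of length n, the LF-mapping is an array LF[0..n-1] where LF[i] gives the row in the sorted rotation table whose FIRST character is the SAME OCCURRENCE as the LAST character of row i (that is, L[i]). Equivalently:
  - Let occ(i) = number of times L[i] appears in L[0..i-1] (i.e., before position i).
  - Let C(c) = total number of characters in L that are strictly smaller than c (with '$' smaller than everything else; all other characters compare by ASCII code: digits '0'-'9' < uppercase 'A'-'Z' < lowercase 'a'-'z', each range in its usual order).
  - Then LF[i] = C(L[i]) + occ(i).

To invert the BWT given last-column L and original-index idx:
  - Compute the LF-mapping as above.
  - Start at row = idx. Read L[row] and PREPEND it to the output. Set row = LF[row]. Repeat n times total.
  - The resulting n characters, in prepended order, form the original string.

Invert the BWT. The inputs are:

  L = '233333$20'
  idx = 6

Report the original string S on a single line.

Answer: 32330332$

Derivation:
LF mapping: 2 4 5 6 7 8 0 3 1
Walk LF starting at row 6, prepending L[row]:
  step 1: row=6, L[6]='$', prepend. Next row=LF[6]=0
  step 2: row=0, L[0]='2', prepend. Next row=LF[0]=2
  step 3: row=2, L[2]='3', prepend. Next row=LF[2]=5
  step 4: row=5, L[5]='3', prepend. Next row=LF[5]=8
  step 5: row=8, L[8]='0', prepend. Next row=LF[8]=1
  step 6: row=1, L[1]='3', prepend. Next row=LF[1]=4
  step 7: row=4, L[4]='3', prepend. Next row=LF[4]=7
  step 8: row=7, L[7]='2', prepend. Next row=LF[7]=3
  step 9: row=3, L[3]='3', prepend. Next row=LF[3]=6
Reversed output: 32330332$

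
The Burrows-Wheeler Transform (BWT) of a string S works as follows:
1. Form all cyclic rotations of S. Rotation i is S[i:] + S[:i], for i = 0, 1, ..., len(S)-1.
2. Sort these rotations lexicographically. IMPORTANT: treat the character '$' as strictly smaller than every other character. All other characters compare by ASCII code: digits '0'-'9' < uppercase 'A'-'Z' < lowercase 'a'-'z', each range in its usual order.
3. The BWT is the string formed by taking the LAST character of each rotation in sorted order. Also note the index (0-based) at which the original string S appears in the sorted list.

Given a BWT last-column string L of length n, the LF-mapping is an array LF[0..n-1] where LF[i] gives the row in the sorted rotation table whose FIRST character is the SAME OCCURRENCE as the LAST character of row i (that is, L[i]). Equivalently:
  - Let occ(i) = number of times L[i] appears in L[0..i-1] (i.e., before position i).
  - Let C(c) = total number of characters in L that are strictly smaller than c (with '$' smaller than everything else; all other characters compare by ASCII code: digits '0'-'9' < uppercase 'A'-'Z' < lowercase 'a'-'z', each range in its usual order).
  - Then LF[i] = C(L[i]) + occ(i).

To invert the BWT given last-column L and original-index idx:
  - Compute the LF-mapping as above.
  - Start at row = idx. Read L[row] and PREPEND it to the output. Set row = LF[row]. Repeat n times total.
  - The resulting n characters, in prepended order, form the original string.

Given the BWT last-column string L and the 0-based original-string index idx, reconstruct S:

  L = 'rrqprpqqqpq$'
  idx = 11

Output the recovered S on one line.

LF mapping: 9 10 4 1 11 2 5 6 7 3 8 0
Walk LF starting at row 11, prepending L[row]:
  step 1: row=11, L[11]='$', prepend. Next row=LF[11]=0
  step 2: row=0, L[0]='r', prepend. Next row=LF[0]=9
  step 3: row=9, L[9]='p', prepend. Next row=LF[9]=3
  step 4: row=3, L[3]='p', prepend. Next row=LF[3]=1
  step 5: row=1, L[1]='r', prepend. Next row=LF[1]=10
  step 6: row=10, L[10]='q', prepend. Next row=LF[10]=8
  step 7: row=8, L[8]='q', prepend. Next row=LF[8]=7
  step 8: row=7, L[7]='q', prepend. Next row=LF[7]=6
  step 9: row=6, L[6]='q', prepend. Next row=LF[6]=5
  step 10: row=5, L[5]='p', prepend. Next row=LF[5]=2
  step 11: row=2, L[2]='q', prepend. Next row=LF[2]=4
  step 12: row=4, L[4]='r', prepend. Next row=LF[4]=11
Reversed output: rqpqqqqrppr$

Answer: rqpqqqqrppr$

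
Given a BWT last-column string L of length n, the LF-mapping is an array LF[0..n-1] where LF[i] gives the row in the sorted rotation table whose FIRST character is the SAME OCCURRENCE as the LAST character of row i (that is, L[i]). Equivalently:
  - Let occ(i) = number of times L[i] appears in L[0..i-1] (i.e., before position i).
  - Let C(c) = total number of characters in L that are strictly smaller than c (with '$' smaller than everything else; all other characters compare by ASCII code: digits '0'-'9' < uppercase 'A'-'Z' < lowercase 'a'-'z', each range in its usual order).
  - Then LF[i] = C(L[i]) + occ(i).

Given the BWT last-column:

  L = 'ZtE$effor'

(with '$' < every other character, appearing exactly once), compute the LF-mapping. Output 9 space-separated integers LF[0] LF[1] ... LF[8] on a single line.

Answer: 2 8 1 0 3 4 5 6 7

Derivation:
Char counts: '$':1, 'E':1, 'Z':1, 'e':1, 'f':2, 'o':1, 'r':1, 't':1
C (first-col start): C('$')=0, C('E')=1, C('Z')=2, C('e')=3, C('f')=4, C('o')=6, C('r')=7, C('t')=8
L[0]='Z': occ=0, LF[0]=C('Z')+0=2+0=2
L[1]='t': occ=0, LF[1]=C('t')+0=8+0=8
L[2]='E': occ=0, LF[2]=C('E')+0=1+0=1
L[3]='$': occ=0, LF[3]=C('$')+0=0+0=0
L[4]='e': occ=0, LF[4]=C('e')+0=3+0=3
L[5]='f': occ=0, LF[5]=C('f')+0=4+0=4
L[6]='f': occ=1, LF[6]=C('f')+1=4+1=5
L[7]='o': occ=0, LF[7]=C('o')+0=6+0=6
L[8]='r': occ=0, LF[8]=C('r')+0=7+0=7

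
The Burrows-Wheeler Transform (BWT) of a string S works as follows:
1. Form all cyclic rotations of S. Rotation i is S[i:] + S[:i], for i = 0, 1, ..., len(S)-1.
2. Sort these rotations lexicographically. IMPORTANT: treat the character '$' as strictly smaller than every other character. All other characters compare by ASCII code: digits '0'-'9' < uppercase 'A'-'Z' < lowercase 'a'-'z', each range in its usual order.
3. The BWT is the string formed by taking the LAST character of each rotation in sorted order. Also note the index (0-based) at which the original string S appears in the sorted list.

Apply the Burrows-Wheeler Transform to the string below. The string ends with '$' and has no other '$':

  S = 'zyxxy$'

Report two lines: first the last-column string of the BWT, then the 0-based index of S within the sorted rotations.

All 6 rotations (rotation i = S[i:]+S[:i]):
  rot[0] = zyxxy$
  rot[1] = yxxy$z
  rot[2] = xxy$zy
  rot[3] = xy$zyx
  rot[4] = y$zyxx
  rot[5] = $zyxxy
Sorted (with $ < everything):
  sorted[0] = $zyxxy  (last char: 'y')
  sorted[1] = xxy$zy  (last char: 'y')
  sorted[2] = xy$zyx  (last char: 'x')
  sorted[3] = y$zyxx  (last char: 'x')
  sorted[4] = yxxy$z  (last char: 'z')
  sorted[5] = zyxxy$  (last char: '$')
Last column: yyxxz$
Original string S is at sorted index 5

Answer: yyxxz$
5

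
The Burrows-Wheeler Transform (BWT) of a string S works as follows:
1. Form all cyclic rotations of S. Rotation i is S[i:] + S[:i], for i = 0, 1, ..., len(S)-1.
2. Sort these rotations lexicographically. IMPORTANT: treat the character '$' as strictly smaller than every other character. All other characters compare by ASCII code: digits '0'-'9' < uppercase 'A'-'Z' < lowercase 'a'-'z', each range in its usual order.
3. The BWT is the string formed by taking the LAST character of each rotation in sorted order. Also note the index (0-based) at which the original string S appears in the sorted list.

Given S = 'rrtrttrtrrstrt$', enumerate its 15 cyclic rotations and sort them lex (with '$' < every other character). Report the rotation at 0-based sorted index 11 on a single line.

Answer: trt$rrtrttrtrrs

Derivation:
All 15 rotations (rotation i = S[i:]+S[:i]):
  rot[0] = rrtrttrtrrstrt$
  rot[1] = rtrttrtrrstrt$r
  rot[2] = trttrtrrstrt$rr
  rot[3] = rttrtrrstrt$rrt
  rot[4] = ttrtrrstrt$rrtr
  rot[5] = trtrrstrt$rrtrt
  rot[6] = rtrrstrt$rrtrtt
  rot[7] = trrstrt$rrtrttr
  rot[8] = rrstrt$rrtrttrt
  rot[9] = rstrt$rrtrttrtr
  rot[10] = strt$rrtrttrtrr
  rot[11] = trt$rrtrttrtrrs
  rot[12] = rt$rrtrttrtrrst
  rot[13] = t$rrtrttrtrrstr
  rot[14] = $rrtrttrtrrstrt
Sorted (with $ < everything):
  sorted[0] = $rrtrttrtrrstrt
  sorted[1] = rrstrt$rrtrttrt
  sorted[2] = rrtrttrtrrstrt$
  sorted[3] = rstrt$rrtrttrtr
  sorted[4] = rt$rrtrttrtrrst
  sorted[5] = rtrrstrt$rrtrtt
  sorted[6] = rtrttrtrrstrt$r
  sorted[7] = rttrtrrstrt$rrt
  sorted[8] = strt$rrtrttrtrr
  sorted[9] = t$rrtrttrtrrstr
  sorted[10] = trrstrt$rrtrttr
  sorted[11] = trt$rrtrttrtrrs
  sorted[12] = trtrrstrt$rrtrt
  sorted[13] = trttrtrrstrt$rr
  sorted[14] = ttrtrrstrt$rrtr
sorted[11] = trt$rrtrttrtrrs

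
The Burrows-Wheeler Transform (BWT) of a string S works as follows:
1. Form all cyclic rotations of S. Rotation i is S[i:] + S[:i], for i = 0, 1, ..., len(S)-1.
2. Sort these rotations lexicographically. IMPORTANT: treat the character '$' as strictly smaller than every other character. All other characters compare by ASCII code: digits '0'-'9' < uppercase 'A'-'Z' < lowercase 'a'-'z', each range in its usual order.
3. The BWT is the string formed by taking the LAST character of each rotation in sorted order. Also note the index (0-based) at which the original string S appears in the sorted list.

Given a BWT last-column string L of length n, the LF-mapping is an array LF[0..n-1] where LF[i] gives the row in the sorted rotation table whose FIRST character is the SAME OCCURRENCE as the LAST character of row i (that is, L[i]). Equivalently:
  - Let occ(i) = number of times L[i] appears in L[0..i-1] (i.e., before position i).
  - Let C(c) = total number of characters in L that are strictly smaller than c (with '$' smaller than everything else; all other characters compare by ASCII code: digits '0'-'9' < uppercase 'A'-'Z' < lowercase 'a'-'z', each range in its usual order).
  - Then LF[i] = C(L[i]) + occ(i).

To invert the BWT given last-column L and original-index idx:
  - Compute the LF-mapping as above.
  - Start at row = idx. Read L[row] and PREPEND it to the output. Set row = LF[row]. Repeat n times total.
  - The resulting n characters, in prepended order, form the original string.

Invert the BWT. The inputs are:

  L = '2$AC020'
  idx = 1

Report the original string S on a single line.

LF mapping: 3 0 5 6 1 4 2
Walk LF starting at row 1, prepending L[row]:
  step 1: row=1, L[1]='$', prepend. Next row=LF[1]=0
  step 2: row=0, L[0]='2', prepend. Next row=LF[0]=3
  step 3: row=3, L[3]='C', prepend. Next row=LF[3]=6
  step 4: row=6, L[6]='0', prepend. Next row=LF[6]=2
  step 5: row=2, L[2]='A', prepend. Next row=LF[2]=5
  step 6: row=5, L[5]='2', prepend. Next row=LF[5]=4
  step 7: row=4, L[4]='0', prepend. Next row=LF[4]=1
Reversed output: 02A0C2$

Answer: 02A0C2$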